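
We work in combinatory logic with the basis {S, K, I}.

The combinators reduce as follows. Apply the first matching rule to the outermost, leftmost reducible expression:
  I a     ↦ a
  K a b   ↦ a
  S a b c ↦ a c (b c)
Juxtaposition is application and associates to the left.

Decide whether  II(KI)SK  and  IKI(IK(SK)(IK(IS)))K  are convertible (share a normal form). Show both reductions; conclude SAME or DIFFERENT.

Answer: SAME — A ⇓ K, B ⇓ K

Working:
Term A:
  start: II(KI)SK
  step 1: I(KI)SK
  step 2: KISK
  step 3: IK
  step 4: K

Term B:
  start: IKI(IK(SK)(IK(IS)))K
  step 1: KI(IK(SK)(IK(IS)))K
  step 2: IK
  step 3: K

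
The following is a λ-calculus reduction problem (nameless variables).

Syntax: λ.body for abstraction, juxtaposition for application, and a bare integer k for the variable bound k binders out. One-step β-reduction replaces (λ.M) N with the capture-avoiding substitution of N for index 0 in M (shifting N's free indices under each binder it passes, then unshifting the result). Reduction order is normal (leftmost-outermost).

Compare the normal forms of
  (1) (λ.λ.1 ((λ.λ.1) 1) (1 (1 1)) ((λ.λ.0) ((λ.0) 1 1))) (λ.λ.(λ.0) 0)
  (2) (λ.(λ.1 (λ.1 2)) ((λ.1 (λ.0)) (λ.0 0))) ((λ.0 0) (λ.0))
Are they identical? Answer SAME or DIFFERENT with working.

Answer: SAME — A ⇓ λ.λ.0, B ⇓ λ.λ.0

Reduction:
Term A:
  start: (λ.λ.1 ((λ.λ.1) 1) (1 (1 1)) ((λ.λ.0) ((λ.0) 1 1))) (λ.λ.(λ.0) 0)
  →1  λ.(λ.λ.(λ.0) 0) ((λ.λ.1) (λ.λ.(λ.0) 0)) ((λ.λ.(λ.0) 0) ((λ.λ.(λ.0) 0) (λ.λ.(λ.0) 0))) ((λ.λ.0) ((λ.0) (λ.λ.(λ.0) 0) (λ.λ.(λ.0) 0)))
  →2  λ.(λ.(λ.0) 0) ((λ.λ.(λ.0) 0) ((λ.λ.(λ.0) 0) (λ.λ.(λ.0) 0))) ((λ.λ.0) ((λ.0) (λ.λ.(λ.0) 0) (λ.λ.(λ.0) 0)))
  →3  λ.(λ.0) ((λ.λ.(λ.0) 0) ((λ.λ.(λ.0) 0) (λ.λ.(λ.0) 0))) ((λ.λ.0) ((λ.0) (λ.λ.(λ.0) 0) (λ.λ.(λ.0) 0)))
  →4  λ.(λ.λ.(λ.0) 0) ((λ.λ.(λ.0) 0) (λ.λ.(λ.0) 0)) ((λ.λ.0) ((λ.0) (λ.λ.(λ.0) 0) (λ.λ.(λ.0) 0)))
  →5  λ.(λ.(λ.0) 0) ((λ.λ.0) ((λ.0) (λ.λ.(λ.0) 0) (λ.λ.(λ.0) 0)))
  →6  λ.(λ.0) ((λ.λ.0) ((λ.0) (λ.λ.(λ.0) 0) (λ.λ.(λ.0) 0)))
  →7  λ.(λ.λ.0) ((λ.0) (λ.λ.(λ.0) 0) (λ.λ.(λ.0) 0))
  →8  λ.λ.0

Term B:
  start: (λ.(λ.1 (λ.1 2)) ((λ.1 (λ.0)) (λ.0 0))) ((λ.0 0) (λ.0))
  →1  (λ.(λ.0 0) (λ.0) (λ.1 ((λ.0 0) (λ.0)))) ((λ.(λ.0 0) (λ.0) (λ.0)) (λ.0 0))
  →2  (λ.0 0) (λ.0) (λ.(λ.(λ.0 0) (λ.0) (λ.0)) (λ.0 0) ((λ.0 0) (λ.0)))
  →3  (λ.0) (λ.0) (λ.(λ.(λ.0 0) (λ.0) (λ.0)) (λ.0 0) ((λ.0 0) (λ.0)))
  →4  (λ.0) (λ.(λ.(λ.0 0) (λ.0) (λ.0)) (λ.0 0) ((λ.0 0) (λ.0)))
  →5  λ.(λ.(λ.0 0) (λ.0) (λ.0)) (λ.0 0) ((λ.0 0) (λ.0))
  →6  λ.(λ.0 0) (λ.0) (λ.0) ((λ.0 0) (λ.0))
  →7  λ.(λ.0) (λ.0) (λ.0) ((λ.0 0) (λ.0))
  →8  λ.(λ.0) (λ.0) ((λ.0 0) (λ.0))
  →9  λ.(λ.0) ((λ.0 0) (λ.0))
  →10  λ.(λ.0 0) (λ.0)
  →11  λ.(λ.0) (λ.0)
  →12  λ.λ.0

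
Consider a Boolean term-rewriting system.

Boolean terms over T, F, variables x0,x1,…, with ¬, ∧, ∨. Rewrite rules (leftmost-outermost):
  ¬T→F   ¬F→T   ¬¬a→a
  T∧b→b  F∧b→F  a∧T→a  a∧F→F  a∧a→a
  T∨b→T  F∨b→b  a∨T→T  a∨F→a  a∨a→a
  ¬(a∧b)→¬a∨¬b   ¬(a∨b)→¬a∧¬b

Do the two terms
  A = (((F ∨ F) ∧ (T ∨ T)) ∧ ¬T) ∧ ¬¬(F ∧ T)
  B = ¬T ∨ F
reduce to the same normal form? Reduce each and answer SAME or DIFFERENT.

Term A:
  start: (((F ∨ F) ∧ (T ∨ T)) ∧ ¬T) ∧ ¬¬(F ∧ T)
  [1] ((F ∧ (T ∨ T)) ∧ ¬T) ∧ ¬¬(F ∧ T)
  [2] (F ∧ ¬T) ∧ ¬¬(F ∧ T)
  [3] F ∧ ¬¬(F ∧ T)
  [4] F

Term B:
  start: ¬T ∨ F
  [1] ¬T
  [2] F

Answer: SAME — A ⇓ F, B ⇓ F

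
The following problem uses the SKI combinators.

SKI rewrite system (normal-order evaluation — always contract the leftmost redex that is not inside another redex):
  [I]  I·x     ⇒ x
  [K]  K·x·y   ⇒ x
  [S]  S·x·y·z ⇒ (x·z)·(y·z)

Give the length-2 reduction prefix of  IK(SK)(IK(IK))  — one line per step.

Answer: after 2 steps: SK

Working:
  start: IK(SK)(IK(IK))
  step 1: K(SK)(IK(IK))
  step 2: SK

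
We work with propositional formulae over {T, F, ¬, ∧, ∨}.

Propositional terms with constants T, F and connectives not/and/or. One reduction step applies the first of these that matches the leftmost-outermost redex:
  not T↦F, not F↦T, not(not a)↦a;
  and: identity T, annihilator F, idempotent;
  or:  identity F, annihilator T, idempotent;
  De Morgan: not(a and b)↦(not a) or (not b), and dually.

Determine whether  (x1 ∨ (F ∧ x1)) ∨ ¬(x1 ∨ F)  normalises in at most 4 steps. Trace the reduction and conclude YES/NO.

Answer: NO — after 4 steps the term is x1 ∨ (¬x1 ∧ T), not yet normal

Working:
  start: (x1 ∨ (F ∧ x1)) ∨ ¬(x1 ∨ F)
  →1  (x1 ∨ F) ∨ ¬(x1 ∨ F)
  →2  x1 ∨ ¬(x1 ∨ F)
  →3  x1 ∨ (¬x1 ∧ ¬F)
  →4  x1 ∨ (¬x1 ∧ T)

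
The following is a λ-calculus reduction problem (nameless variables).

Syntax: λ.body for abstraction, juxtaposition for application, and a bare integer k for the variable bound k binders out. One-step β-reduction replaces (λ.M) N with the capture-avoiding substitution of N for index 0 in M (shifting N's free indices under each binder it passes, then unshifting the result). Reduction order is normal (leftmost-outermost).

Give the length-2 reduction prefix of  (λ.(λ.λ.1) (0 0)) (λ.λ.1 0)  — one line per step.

  start: (λ.(λ.λ.1) (0 0)) (λ.λ.1 0)
  step 1: (λ.λ.1) ((λ.λ.1 0) (λ.λ.1 0))
  step 2: λ.(λ.λ.1 0) (λ.λ.1 0)

Answer: after 2 steps: λ.(λ.λ.1 0) (λ.λ.1 0)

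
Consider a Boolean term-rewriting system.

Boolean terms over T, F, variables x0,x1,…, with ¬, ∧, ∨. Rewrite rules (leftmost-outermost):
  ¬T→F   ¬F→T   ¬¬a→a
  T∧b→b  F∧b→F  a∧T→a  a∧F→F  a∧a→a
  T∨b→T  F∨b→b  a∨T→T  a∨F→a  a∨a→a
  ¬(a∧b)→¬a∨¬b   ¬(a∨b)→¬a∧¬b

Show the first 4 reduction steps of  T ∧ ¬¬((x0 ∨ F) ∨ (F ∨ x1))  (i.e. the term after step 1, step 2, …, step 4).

  start: T ∧ ¬¬((x0 ∨ F) ∨ (F ∨ x1))
  →1  ¬¬((x0 ∨ F) ∨ (F ∨ x1))
  →2  (x0 ∨ F) ∨ (F ∨ x1)
  →3  x0 ∨ (F ∨ x1)
  →4  x0 ∨ x1

Answer: after 4 steps: x0 ∨ x1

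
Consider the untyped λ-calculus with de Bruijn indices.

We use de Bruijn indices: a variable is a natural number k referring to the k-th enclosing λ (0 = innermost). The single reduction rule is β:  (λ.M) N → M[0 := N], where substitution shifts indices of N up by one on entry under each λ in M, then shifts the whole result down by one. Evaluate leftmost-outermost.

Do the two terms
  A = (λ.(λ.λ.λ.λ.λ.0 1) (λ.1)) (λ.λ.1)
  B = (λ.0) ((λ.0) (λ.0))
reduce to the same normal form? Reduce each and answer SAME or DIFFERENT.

Term A:
  start: (λ.(λ.λ.λ.λ.λ.0 1) (λ.1)) (λ.λ.1)
  [1] (λ.λ.λ.λ.λ.0 1) (λ.λ.λ.1)
  [2] λ.λ.λ.λ.0 1

Term B:
  start: (λ.0) ((λ.0) (λ.0))
  [1] (λ.0) (λ.0)
  [2] λ.0

Answer: DIFFERENT — A ⇓ λ.λ.λ.λ.0 1, B ⇓ λ.0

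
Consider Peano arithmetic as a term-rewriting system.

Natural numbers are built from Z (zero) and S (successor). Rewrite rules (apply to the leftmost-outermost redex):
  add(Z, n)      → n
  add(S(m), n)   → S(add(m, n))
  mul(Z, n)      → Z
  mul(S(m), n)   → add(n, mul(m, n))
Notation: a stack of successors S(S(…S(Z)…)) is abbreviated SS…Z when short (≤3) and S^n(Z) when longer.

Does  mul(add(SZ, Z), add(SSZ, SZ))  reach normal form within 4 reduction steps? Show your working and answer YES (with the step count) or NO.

Answer: NO — after 4 steps the term is S(add(add(SZ, SZ), mul(add(Z, Z), add(SSZ, SZ)))), not yet normal

Reduction:
  start: mul(add(SZ, Z), add(SSZ, SZ))
  step 1: mul(S(add(Z, Z)), add(SSZ, SZ))
  step 2: add(add(SSZ, SZ), mul(add(Z, Z), add(SSZ, SZ)))
  step 3: add(S(add(SZ, SZ)), mul(add(Z, Z), add(SSZ, SZ)))
  step 4: S(add(add(SZ, SZ), mul(add(Z, Z), add(SSZ, SZ))))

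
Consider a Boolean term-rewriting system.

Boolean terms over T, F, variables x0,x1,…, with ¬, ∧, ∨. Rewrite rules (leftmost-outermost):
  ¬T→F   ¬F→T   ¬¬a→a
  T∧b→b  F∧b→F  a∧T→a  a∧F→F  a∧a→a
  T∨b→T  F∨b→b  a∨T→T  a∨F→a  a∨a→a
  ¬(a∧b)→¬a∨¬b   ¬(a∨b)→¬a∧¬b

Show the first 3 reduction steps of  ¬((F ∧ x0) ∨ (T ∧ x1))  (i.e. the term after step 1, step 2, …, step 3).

  start: ¬((F ∧ x0) ∨ (T ∧ x1))
  step 1: ¬(F ∧ x0) ∧ ¬(T ∧ x1)
  step 2: (¬F ∨ ¬x0) ∧ ¬(T ∧ x1)
  step 3: (T ∨ ¬x0) ∧ ¬(T ∧ x1)

Answer: after 3 steps: (T ∨ ¬x0) ∧ ¬(T ∧ x1)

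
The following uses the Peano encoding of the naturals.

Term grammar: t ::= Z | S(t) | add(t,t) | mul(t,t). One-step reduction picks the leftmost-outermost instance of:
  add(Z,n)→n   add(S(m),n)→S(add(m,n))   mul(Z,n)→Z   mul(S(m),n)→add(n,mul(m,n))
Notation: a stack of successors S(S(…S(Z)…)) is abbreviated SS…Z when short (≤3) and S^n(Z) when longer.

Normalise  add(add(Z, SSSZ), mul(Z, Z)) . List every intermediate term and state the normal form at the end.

Answer: normal form = SSSZ  (in 6 steps)

Working:
  start: add(add(Z, SSSZ), mul(Z, Z))
  [1] add(SSSZ, mul(Z, Z))
  [2] S(add(SSZ, mul(Z, Z)))
  [3] S(S(add(SZ, mul(Z, Z))))
  [4] S(S(S(add(Z, mul(Z, Z)))))
  [5] S(S(S(mul(Z, Z))))
  [6] SSSZ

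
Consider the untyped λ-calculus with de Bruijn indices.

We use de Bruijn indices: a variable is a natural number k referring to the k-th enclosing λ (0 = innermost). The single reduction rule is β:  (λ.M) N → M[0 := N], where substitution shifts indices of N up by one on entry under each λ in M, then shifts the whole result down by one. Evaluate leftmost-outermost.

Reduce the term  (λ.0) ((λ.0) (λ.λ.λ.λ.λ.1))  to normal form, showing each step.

Answer: normal form = λ.λ.λ.λ.λ.1  (in 2 steps)

Derivation:
  start: (λ.0) ((λ.0) (λ.λ.λ.λ.λ.1))
  [1] (λ.0) (λ.λ.λ.λ.λ.1)
  [2] λ.λ.λ.λ.λ.1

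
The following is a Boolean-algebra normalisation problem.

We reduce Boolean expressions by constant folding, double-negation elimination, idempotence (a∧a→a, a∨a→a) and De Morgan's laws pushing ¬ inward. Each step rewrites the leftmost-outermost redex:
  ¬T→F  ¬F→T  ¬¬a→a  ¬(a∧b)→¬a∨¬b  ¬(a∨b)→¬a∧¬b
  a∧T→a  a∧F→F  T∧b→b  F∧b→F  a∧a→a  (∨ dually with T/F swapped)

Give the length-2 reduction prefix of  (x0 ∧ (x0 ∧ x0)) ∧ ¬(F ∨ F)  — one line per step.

Answer: after 2 steps: x0 ∧ ¬(F ∨ F)

Derivation:
  start: (x0 ∧ (x0 ∧ x0)) ∧ ¬(F ∨ F)
  →1  (x0 ∧ x0) ∧ ¬(F ∨ F)
  →2  x0 ∧ ¬(F ∨ F)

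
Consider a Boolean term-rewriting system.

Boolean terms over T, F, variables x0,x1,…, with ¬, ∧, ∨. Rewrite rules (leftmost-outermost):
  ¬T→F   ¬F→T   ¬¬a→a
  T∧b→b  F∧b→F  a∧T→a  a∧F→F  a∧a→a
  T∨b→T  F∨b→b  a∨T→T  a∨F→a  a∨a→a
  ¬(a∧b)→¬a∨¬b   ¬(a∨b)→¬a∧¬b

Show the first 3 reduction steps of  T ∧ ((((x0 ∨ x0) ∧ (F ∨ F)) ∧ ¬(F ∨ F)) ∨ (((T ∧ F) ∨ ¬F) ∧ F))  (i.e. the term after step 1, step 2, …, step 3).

Answer: after 3 steps: ((x0 ∧ F) ∧ ¬(F ∨ F)) ∨ (((T ∧ F) ∨ ¬F) ∧ F)

Working:
  start: T ∧ ((((x0 ∨ x0) ∧ (F ∨ F)) ∧ ¬(F ∨ F)) ∨ (((T ∧ F) ∨ ¬F) ∧ F))
  step 1: (((x0 ∨ x0) ∧ (F ∨ F)) ∧ ¬(F ∨ F)) ∨ (((T ∧ F) ∨ ¬F) ∧ F)
  step 2: ((x0 ∧ (F ∨ F)) ∧ ¬(F ∨ F)) ∨ (((T ∧ F) ∨ ¬F) ∧ F)
  step 3: ((x0 ∧ F) ∧ ¬(F ∨ F)) ∨ (((T ∧ F) ∨ ¬F) ∧ F)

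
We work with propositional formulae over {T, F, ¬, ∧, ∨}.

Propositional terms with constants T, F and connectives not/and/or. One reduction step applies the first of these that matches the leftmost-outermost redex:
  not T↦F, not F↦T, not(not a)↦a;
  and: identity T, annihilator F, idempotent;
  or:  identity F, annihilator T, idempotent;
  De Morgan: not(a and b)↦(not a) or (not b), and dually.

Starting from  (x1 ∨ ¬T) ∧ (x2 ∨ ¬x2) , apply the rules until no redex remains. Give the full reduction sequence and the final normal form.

Answer: normal form = x1 ∧ (x2 ∨ ¬x2)  (in 2 steps)

Derivation:
  start: (x1 ∨ ¬T) ∧ (x2 ∨ ¬x2)
  step 1: (x1 ∨ F) ∧ (x2 ∨ ¬x2)
  step 2: x1 ∧ (x2 ∨ ¬x2)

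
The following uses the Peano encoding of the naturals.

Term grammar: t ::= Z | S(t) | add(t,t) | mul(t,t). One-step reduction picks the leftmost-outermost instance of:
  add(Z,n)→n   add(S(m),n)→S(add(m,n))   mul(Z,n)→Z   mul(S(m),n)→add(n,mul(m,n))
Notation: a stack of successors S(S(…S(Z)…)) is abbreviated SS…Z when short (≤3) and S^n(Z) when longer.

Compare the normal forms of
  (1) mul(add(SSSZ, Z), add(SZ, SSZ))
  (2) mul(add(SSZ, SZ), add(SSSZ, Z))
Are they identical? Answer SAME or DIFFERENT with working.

Answer: SAME — A ⇓ S^9(Z), B ⇓ S^9(Z)

Working:
Term A:
  start: mul(add(SSSZ, Z), add(SZ, SSZ))
  →1  mul(S(add(SSZ, Z)), add(SZ, SSZ))
  →2  add(add(SZ, SSZ), mul(add(SSZ, Z), add(SZ, SSZ)))
  →3  add(S(add(Z, SSZ)), mul(add(SSZ, Z), add(SZ, SSZ)))
  →4  S(add(add(Z, SSZ), mul(add(SSZ, Z), add(SZ, SSZ))))
  →5  S(add(SSZ, mul(add(SSZ, Z), add(SZ, SSZ))))
  →6  S(S(add(SZ, mul(add(SSZ, Z), add(SZ, SSZ)))))
  →7  S(S(S(add(Z, mul(add(SSZ, Z), add(SZ, SSZ))))))
  →8  S(S(S(mul(add(SSZ, Z), add(SZ, SSZ)))))
  →9  S(S(S(mul(S(add(SZ, Z)), add(SZ, SSZ)))))
  →10  S(S(S(add(add(SZ, SSZ), mul(add(SZ, Z), add(SZ, SSZ))))))
  →11  S(S(S(add(S(add(Z, SSZ)), mul(add(SZ, Z), add(SZ, SSZ))))))
  →12  S(S(S(S(add(add(Z, SSZ), mul(add(SZ, Z), add(SZ, SSZ)))))))
  →13  S(S(S(S(add(SSZ, mul(add(SZ, Z), add(SZ, SSZ)))))))
  →14  S(S(S(S(S(add(SZ, mul(add(SZ, Z), add(SZ, SSZ))))))))
  →15  S(S(S(S(S(S(add(Z, mul(add(SZ, Z), add(SZ, SSZ)))))))))
  →16  S(S(S(S(S(S(mul(add(SZ, Z), add(SZ, SSZ))))))))
  →17  S(S(S(S(S(S(mul(S(add(Z, Z)), add(SZ, SSZ))))))))
  →18  S(S(S(S(S(S(add(add(SZ, SSZ), mul(add(Z, Z), add(SZ, SSZ)))))))))
  →19  S(S(S(S(S(S(add(S(add(Z, SSZ)), mul(add(Z, Z), add(SZ, SSZ)))))))))
  →20  S(S(S(S(S(S(S(add(add(Z, SSZ), mul(add(Z, Z), add(SZ, SSZ))))))))))
  →21  S(S(S(S(S(S(S(add(SSZ, mul(add(Z, Z), add(SZ, SSZ))))))))))
  →22  S(S(S(S(S(S(S(S(add(SZ, mul(add(Z, Z), add(SZ, SSZ)))))))))))
  →23  S(S(S(S(S(S(S(S(S(add(Z, mul(add(Z, Z), add(SZ, SSZ))))))))))))
  →24  S(S(S(S(S(S(S(S(S(mul(add(Z, Z), add(SZ, SSZ)))))))))))
  →25  S(S(S(S(S(S(S(S(S(mul(Z, add(SZ, SSZ)))))))))))
  →26  S^9(Z)

Term B:
  start: mul(add(SSZ, SZ), add(SSSZ, Z))
  →1  mul(S(add(SZ, SZ)), add(SSSZ, Z))
  →2  add(add(SSSZ, Z), mul(add(SZ, SZ), add(SSSZ, Z)))
  →3  add(S(add(SSZ, Z)), mul(add(SZ, SZ), add(SSSZ, Z)))
  →4  S(add(add(SSZ, Z), mul(add(SZ, SZ), add(SSSZ, Z))))
  →5  S(add(S(add(SZ, Z)), mul(add(SZ, SZ), add(SSSZ, Z))))
  →6  S(S(add(add(SZ, Z), mul(add(SZ, SZ), add(SSSZ, Z)))))
  →7  S(S(add(S(add(Z, Z)), mul(add(SZ, SZ), add(SSSZ, Z)))))
  →8  S(S(S(add(add(Z, Z), mul(add(SZ, SZ), add(SSSZ, Z))))))
  →9  S(S(S(add(Z, mul(add(SZ, SZ), add(SSSZ, Z))))))
  →10  S(S(S(mul(add(SZ, SZ), add(SSSZ, Z)))))
  →11  S(S(S(mul(S(add(Z, SZ)), add(SSSZ, Z)))))
  →12  S(S(S(add(add(SSSZ, Z), mul(add(Z, SZ), add(SSSZ, Z))))))
  →13  S(S(S(add(S(add(SSZ, Z)), mul(add(Z, SZ), add(SSSZ, Z))))))
  →14  S(S(S(S(add(add(SSZ, Z), mul(add(Z, SZ), add(SSSZ, Z)))))))
  →15  S(S(S(S(add(S(add(SZ, Z)), mul(add(Z, SZ), add(SSSZ, Z)))))))
  →16  S(S(S(S(S(add(add(SZ, Z), mul(add(Z, SZ), add(SSSZ, Z))))))))
  →17  S(S(S(S(S(add(S(add(Z, Z)), mul(add(Z, SZ), add(SSSZ, Z))))))))
  →18  S(S(S(S(S(S(add(add(Z, Z), mul(add(Z, SZ), add(SSSZ, Z)))))))))
  →19  S(S(S(S(S(S(add(Z, mul(add(Z, SZ), add(SSSZ, Z)))))))))
  →20  S(S(S(S(S(S(mul(add(Z, SZ), add(SSSZ, Z))))))))
  →21  S(S(S(S(S(S(mul(SZ, add(SSSZ, Z))))))))
  →22  S(S(S(S(S(S(add(add(SSSZ, Z), mul(Z, add(SSSZ, Z)))))))))
  →23  S(S(S(S(S(S(add(S(add(SSZ, Z)), mul(Z, add(SSSZ, Z)))))))))
  →24  S(S(S(S(S(S(S(add(add(SSZ, Z), mul(Z, add(SSSZ, Z))))))))))
  →25  S(S(S(S(S(S(S(add(S(add(SZ, Z)), mul(Z, add(SSSZ, Z))))))))))
  →26  S(S(S(S(S(S(S(S(add(add(SZ, Z), mul(Z, add(SSSZ, Z)))))))))))
  →27  S(S(S(S(S(S(S(S(add(S(add(Z, Z)), mul(Z, add(SSSZ, Z)))))))))))
  →28  S(S(S(S(S(S(S(S(S(add(add(Z, Z), mul(Z, add(SSSZ, Z))))))))))))
  →29  S(S(S(S(S(S(S(S(S(add(Z, mul(Z, add(SSSZ, Z))))))))))))
  →30  S(S(S(S(S(S(S(S(S(mul(Z, add(SSSZ, Z)))))))))))
  →31  S^9(Z)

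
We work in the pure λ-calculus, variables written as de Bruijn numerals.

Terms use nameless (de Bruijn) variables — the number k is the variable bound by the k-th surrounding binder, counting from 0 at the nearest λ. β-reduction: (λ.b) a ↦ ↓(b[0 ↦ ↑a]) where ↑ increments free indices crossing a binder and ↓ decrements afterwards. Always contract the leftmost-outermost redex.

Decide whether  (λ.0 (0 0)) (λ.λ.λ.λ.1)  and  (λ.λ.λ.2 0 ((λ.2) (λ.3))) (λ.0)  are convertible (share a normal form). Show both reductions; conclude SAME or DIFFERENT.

Term A:
  start: (λ.0 (0 0)) (λ.λ.λ.λ.1)
  step 1: (λ.λ.λ.λ.1) ((λ.λ.λ.λ.1) (λ.λ.λ.λ.1))
  step 2: λ.λ.λ.1

Term B:
  start: (λ.λ.λ.2 0 ((λ.2) (λ.3))) (λ.0)
  step 1: λ.λ.(λ.0) 0 ((λ.2) (λ.λ.0))
  step 2: λ.λ.0 ((λ.2) (λ.λ.0))
  step 3: λ.λ.0 1

Answer: DIFFERENT — A ⇓ λ.λ.λ.1, B ⇓ λ.λ.0 1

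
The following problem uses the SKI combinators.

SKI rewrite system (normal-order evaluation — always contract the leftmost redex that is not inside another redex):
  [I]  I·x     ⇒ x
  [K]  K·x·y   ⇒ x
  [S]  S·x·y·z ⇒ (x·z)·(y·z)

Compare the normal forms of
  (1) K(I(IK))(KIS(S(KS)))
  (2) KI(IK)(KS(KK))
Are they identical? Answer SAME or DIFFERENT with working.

Answer: DIFFERENT — A ⇓ K, B ⇓ S

Working:
Term A:
  start: K(I(IK))(KIS(S(KS)))
  step 1: I(IK)
  step 2: IK
  step 3: K

Term B:
  start: KI(IK)(KS(KK))
  step 1: I(KS(KK))
  step 2: KS(KK)
  step 3: S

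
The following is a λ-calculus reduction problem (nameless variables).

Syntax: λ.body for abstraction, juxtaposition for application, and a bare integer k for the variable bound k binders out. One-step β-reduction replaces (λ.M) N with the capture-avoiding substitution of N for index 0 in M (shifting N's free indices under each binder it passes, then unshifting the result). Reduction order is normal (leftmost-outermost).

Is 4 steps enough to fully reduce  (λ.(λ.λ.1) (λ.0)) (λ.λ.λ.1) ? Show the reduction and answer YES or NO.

Answer: YES — reaches normal form λ.λ.0 in 2 ≤ 4 steps

Derivation:
  start: (λ.(λ.λ.1) (λ.0)) (λ.λ.λ.1)
  →1  (λ.λ.1) (λ.0)
  →2  λ.λ.0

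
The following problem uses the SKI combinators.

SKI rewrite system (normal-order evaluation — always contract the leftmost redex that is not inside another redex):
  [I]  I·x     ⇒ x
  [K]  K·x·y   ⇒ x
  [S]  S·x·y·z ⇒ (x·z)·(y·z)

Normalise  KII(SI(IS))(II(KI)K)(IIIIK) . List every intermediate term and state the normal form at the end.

Answer: normal form = SIK  (in 16 steps)

Reduction:
  start: KII(SI(IS))(II(KI)K)(IIIIK)
  step 1: I(SI(IS))(II(KI)K)(IIIIK)
  step 2: SI(IS)(II(KI)K)(IIIIK)
  step 3: I(II(KI)K)(IS(II(KI)K))(IIIIK)
  step 4: II(KI)K(IS(II(KI)K))(IIIIK)
  step 5: I(KI)K(IS(II(KI)K))(IIIIK)
  step 6: KIK(IS(II(KI)K))(IIIIK)
  step 7: I(IS(II(KI)K))(IIIIK)
  step 8: IS(II(KI)K)(IIIIK)
  step 9: S(II(KI)K)(IIIIK)
  step 10: S(I(KI)K)(IIIIK)
  step 11: S(KIK)(IIIIK)
  step 12: SI(IIIIK)
  step 13: SI(IIIK)
  step 14: SI(IIK)
  step 15: SI(IK)
  step 16: SIK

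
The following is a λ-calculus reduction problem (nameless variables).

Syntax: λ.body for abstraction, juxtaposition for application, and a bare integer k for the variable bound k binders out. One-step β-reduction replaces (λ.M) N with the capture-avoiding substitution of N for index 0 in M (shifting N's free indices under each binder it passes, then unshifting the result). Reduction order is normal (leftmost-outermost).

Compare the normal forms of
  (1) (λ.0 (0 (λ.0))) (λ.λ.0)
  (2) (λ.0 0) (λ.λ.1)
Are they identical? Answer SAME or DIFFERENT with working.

Term A:
  start: (λ.0 (0 (λ.0))) (λ.λ.0)
  →1  (λ.λ.0) ((λ.λ.0) (λ.0))
  →2  λ.0

Term B:
  start: (λ.0 0) (λ.λ.1)
  →1  (λ.λ.1) (λ.λ.1)
  →2  λ.λ.λ.1

Answer: DIFFERENT — A ⇓ λ.0, B ⇓ λ.λ.λ.1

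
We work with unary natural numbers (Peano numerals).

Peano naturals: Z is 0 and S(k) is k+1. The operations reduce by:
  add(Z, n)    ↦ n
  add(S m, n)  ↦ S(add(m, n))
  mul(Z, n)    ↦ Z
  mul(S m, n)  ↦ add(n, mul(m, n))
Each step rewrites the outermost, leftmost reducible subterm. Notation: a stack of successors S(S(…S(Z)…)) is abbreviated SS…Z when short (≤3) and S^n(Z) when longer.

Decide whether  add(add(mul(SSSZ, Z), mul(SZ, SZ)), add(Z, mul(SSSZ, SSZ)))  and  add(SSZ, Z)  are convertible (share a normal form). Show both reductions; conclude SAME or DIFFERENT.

Answer: DIFFERENT — A ⇓ S^7(Z), B ⇓ SSZ

Derivation:
Term A:
  start: add(add(mul(SSSZ, Z), mul(SZ, SZ)), add(Z, mul(SSSZ, SSZ)))
  →1  add(add(add(Z, mul(SSZ, Z)), mul(SZ, SZ)), add(Z, mul(SSSZ, SSZ)))
  →2  add(add(mul(SSZ, Z), mul(SZ, SZ)), add(Z, mul(SSSZ, SSZ)))
  →3  add(add(add(Z, mul(SZ, Z)), mul(SZ, SZ)), add(Z, mul(SSSZ, SSZ)))
  →4  add(add(mul(SZ, Z), mul(SZ, SZ)), add(Z, mul(SSSZ, SSZ)))
  →5  add(add(add(Z, mul(Z, Z)), mul(SZ, SZ)), add(Z, mul(SSSZ, SSZ)))
  →6  add(add(mul(Z, Z), mul(SZ, SZ)), add(Z, mul(SSSZ, SSZ)))
  →7  add(add(Z, mul(SZ, SZ)), add(Z, mul(SSSZ, SSZ)))
  →8  add(mul(SZ, SZ), add(Z, mul(SSSZ, SSZ)))
  →9  add(add(SZ, mul(Z, SZ)), add(Z, mul(SSSZ, SSZ)))
  →10  add(S(add(Z, mul(Z, SZ))), add(Z, mul(SSSZ, SSZ)))
  →11  S(add(add(Z, mul(Z, SZ)), add(Z, mul(SSSZ, SSZ))))
  →12  S(add(mul(Z, SZ), add(Z, mul(SSSZ, SSZ))))
  →13  S(add(Z, add(Z, mul(SSSZ, SSZ))))
  →14  S(add(Z, mul(SSSZ, SSZ)))
  →15  S(mul(SSSZ, SSZ))
  →16  S(add(SSZ, mul(SSZ, SSZ)))
  →17  S(S(add(SZ, mul(SSZ, SSZ))))
  →18  S(S(S(add(Z, mul(SSZ, SSZ)))))
  →19  S(S(S(mul(SSZ, SSZ))))
  →20  S(S(S(add(SSZ, mul(SZ, SSZ)))))
  →21  S(S(S(S(add(SZ, mul(SZ, SSZ))))))
  →22  S(S(S(S(S(add(Z, mul(SZ, SSZ)))))))
  →23  S(S(S(S(S(mul(SZ, SSZ))))))
  →24  S(S(S(S(S(add(SSZ, mul(Z, SSZ)))))))
  →25  S(S(S(S(S(S(add(SZ, mul(Z, SSZ))))))))
  →26  S(S(S(S(S(S(S(add(Z, mul(Z, SSZ)))))))))
  →27  S(S(S(S(S(S(S(mul(Z, SSZ))))))))
  →28  S^7(Z)

Term B:
  start: add(SSZ, Z)
  →1  S(add(SZ, Z))
  →2  S(S(add(Z, Z)))
  →3  SSZ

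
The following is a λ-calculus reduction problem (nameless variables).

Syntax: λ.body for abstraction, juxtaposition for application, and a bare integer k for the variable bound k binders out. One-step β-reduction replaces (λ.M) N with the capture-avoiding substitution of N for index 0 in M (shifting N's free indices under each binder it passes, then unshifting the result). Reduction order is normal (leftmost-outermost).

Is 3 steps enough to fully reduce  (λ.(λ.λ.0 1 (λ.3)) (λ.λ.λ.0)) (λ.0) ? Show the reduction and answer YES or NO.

  start: (λ.(λ.λ.0 1 (λ.3)) (λ.λ.λ.0)) (λ.0)
  →1  (λ.λ.0 1 (λ.λ.0)) (λ.λ.λ.0)
  →2  λ.0 (λ.λ.λ.0) (λ.λ.0)

Answer: YES — reaches normal form λ.0 (λ.λ.λ.0) (λ.λ.0) in 2 ≤ 3 steps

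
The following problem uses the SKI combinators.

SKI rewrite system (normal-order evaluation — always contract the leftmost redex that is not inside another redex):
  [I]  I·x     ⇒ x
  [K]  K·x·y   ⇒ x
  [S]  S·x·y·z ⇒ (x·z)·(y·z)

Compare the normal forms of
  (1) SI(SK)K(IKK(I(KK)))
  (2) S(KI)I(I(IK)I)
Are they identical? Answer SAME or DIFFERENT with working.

Answer: DIFFERENT — A ⇓ SKK, B ⇓ KI

Derivation:
Term A:
  start: SI(SK)K(IKK(I(KK)))
  [1] IK(SKK)(IKK(I(KK)))
  [2] K(SKK)(IKK(I(KK)))
  [3] SKK

Term B:
  start: S(KI)I(I(IK)I)
  [1] KI(I(IK)I)(I(I(IK)I))
  [2] I(I(I(IK)I))
  [3] I(I(IK)I)
  [4] I(IK)I
  [5] IKI
  [6] KI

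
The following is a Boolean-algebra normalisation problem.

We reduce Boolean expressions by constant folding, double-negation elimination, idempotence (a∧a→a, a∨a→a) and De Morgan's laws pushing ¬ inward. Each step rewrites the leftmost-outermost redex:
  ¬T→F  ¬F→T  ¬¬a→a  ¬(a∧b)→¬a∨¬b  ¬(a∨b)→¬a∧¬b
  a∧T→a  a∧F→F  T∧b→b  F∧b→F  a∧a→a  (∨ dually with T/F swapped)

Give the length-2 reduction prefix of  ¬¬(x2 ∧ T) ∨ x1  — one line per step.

Answer: after 2 steps: x2 ∨ x1

Derivation:
  start: ¬¬(x2 ∧ T) ∨ x1
  step 1: (x2 ∧ T) ∨ x1
  step 2: x2 ∨ x1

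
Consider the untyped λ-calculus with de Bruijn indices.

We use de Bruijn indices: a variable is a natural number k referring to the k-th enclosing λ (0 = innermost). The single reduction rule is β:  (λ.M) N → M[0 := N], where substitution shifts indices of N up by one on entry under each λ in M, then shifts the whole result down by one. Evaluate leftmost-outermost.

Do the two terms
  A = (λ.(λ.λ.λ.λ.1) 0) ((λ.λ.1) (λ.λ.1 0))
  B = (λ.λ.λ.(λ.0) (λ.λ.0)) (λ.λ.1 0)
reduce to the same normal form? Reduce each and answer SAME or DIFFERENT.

Term A:
  start: (λ.(λ.λ.λ.λ.1) 0) ((λ.λ.1) (λ.λ.1 0))
  step 1: (λ.λ.λ.λ.1) ((λ.λ.1) (λ.λ.1 0))
  step 2: λ.λ.λ.1

Term B:
  start: (λ.λ.λ.(λ.0) (λ.λ.0)) (λ.λ.1 0)
  step 1: λ.λ.(λ.0) (λ.λ.0)
  step 2: λ.λ.λ.λ.0

Answer: DIFFERENT — A ⇓ λ.λ.λ.1, B ⇓ λ.λ.λ.λ.0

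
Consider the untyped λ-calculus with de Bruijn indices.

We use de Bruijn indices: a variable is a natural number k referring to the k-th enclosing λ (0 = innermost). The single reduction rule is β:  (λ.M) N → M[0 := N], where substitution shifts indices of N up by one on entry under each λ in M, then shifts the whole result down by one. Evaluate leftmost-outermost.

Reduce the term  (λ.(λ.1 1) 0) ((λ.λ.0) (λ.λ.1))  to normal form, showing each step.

Answer: normal form = λ.0  (in 5 steps)

Reduction:
  start: (λ.(λ.1 1) 0) ((λ.λ.0) (λ.λ.1))
  [1] (λ.(λ.λ.0) (λ.λ.1) ((λ.λ.0) (λ.λ.1))) ((λ.λ.0) (λ.λ.1))
  [2] (λ.λ.0) (λ.λ.1) ((λ.λ.0) (λ.λ.1))
  [3] (λ.0) ((λ.λ.0) (λ.λ.1))
  [4] (λ.λ.0) (λ.λ.1)
  [5] λ.0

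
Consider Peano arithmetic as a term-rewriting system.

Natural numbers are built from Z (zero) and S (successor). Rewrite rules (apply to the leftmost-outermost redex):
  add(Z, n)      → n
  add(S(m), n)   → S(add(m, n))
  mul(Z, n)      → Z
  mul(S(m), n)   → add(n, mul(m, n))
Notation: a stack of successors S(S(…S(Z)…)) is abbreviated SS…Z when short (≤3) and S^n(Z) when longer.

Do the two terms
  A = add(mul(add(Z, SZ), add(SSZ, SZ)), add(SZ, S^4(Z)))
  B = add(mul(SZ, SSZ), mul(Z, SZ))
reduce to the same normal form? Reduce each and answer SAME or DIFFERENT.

Answer: DIFFERENT — A ⇓ S^8(Z), B ⇓ SSZ

Derivation:
Term A:
  start: add(mul(add(Z, SZ), add(SSZ, SZ)), add(SZ, S^4(Z)))
  →1  add(mul(SZ, add(SSZ, SZ)), add(SZ, S^4(Z)))
  →2  add(add(add(SSZ, SZ), mul(Z, add(SSZ, SZ))), add(SZ, S^4(Z)))
  →3  add(add(S(add(SZ, SZ)), mul(Z, add(SSZ, SZ))), add(SZ, S^4(Z)))
  →4  add(S(add(add(SZ, SZ), mul(Z, add(SSZ, SZ)))), add(SZ, S^4(Z)))
  →5  S(add(add(add(SZ, SZ), mul(Z, add(SSZ, SZ))), add(SZ, S^4(Z))))
  →6  S(add(add(S(add(Z, SZ)), mul(Z, add(SSZ, SZ))), add(SZ, S^4(Z))))
  →7  S(add(S(add(add(Z, SZ), mul(Z, add(SSZ, SZ)))), add(SZ, S^4(Z))))
  →8  S(S(add(add(add(Z, SZ), mul(Z, add(SSZ, SZ))), add(SZ, S^4(Z)))))
  →9  S(S(add(add(SZ, mul(Z, add(SSZ, SZ))), add(SZ, S^4(Z)))))
  →10  S(S(add(S(add(Z, mul(Z, add(SSZ, SZ)))), add(SZ, S^4(Z)))))
  →11  S(S(S(add(add(Z, mul(Z, add(SSZ, SZ))), add(SZ, S^4(Z))))))
  →12  S(S(S(add(mul(Z, add(SSZ, SZ)), add(SZ, S^4(Z))))))
  →13  S(S(S(add(Z, add(SZ, S^4(Z))))))
  →14  S(S(S(add(SZ, S^4(Z)))))
  →15  S(S(S(S(add(Z, S^4(Z))))))
  →16  S^8(Z)

Term B:
  start: add(mul(SZ, SSZ), mul(Z, SZ))
  →1  add(add(SSZ, mul(Z, SSZ)), mul(Z, SZ))
  →2  add(S(add(SZ, mul(Z, SSZ))), mul(Z, SZ))
  →3  S(add(add(SZ, mul(Z, SSZ)), mul(Z, SZ)))
  →4  S(add(S(add(Z, mul(Z, SSZ))), mul(Z, SZ)))
  →5  S(S(add(add(Z, mul(Z, SSZ)), mul(Z, SZ))))
  →6  S(S(add(mul(Z, SSZ), mul(Z, SZ))))
  →7  S(S(add(Z, mul(Z, SZ))))
  →8  S(S(mul(Z, SZ)))
  →9  SSZ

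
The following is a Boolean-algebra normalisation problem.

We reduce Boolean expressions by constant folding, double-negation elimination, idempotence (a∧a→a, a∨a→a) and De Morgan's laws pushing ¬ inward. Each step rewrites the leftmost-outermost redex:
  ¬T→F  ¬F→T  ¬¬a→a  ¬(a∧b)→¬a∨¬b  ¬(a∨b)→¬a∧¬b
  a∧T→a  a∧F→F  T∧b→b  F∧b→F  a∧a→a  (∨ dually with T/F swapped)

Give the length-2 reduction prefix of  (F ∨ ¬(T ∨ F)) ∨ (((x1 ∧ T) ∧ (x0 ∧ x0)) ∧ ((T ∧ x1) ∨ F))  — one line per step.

  start: (F ∨ ¬(T ∨ F)) ∨ (((x1 ∧ T) ∧ (x0 ∧ x0)) ∧ ((T ∧ x1) ∨ F))
  [1] ¬(T ∨ F) ∨ (((x1 ∧ T) ∧ (x0 ∧ x0)) ∧ ((T ∧ x1) ∨ F))
  [2] (¬T ∧ ¬F) ∨ (((x1 ∧ T) ∧ (x0 ∧ x0)) ∧ ((T ∧ x1) ∨ F))

Answer: after 2 steps: (¬T ∧ ¬F) ∨ (((x1 ∧ T) ∧ (x0 ∧ x0)) ∧ ((T ∧ x1) ∨ F))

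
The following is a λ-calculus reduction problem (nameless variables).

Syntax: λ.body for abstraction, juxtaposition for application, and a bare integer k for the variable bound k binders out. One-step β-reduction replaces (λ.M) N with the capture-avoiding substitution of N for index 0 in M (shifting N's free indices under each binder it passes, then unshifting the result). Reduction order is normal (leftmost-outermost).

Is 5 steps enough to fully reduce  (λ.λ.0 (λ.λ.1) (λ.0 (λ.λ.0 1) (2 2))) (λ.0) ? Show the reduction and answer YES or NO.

  start: (λ.λ.0 (λ.λ.1) (λ.0 (λ.λ.0 1) (2 2))) (λ.0)
  step 1: λ.0 (λ.λ.1) (λ.0 (λ.λ.0 1) ((λ.0) (λ.0)))
  step 2: λ.0 (λ.λ.1) (λ.0 (λ.λ.0 1) (λ.0))

Answer: YES — reaches normal form λ.0 (λ.λ.1) (λ.0 (λ.λ.0 1) (λ.0)) in 2 ≤ 5 steps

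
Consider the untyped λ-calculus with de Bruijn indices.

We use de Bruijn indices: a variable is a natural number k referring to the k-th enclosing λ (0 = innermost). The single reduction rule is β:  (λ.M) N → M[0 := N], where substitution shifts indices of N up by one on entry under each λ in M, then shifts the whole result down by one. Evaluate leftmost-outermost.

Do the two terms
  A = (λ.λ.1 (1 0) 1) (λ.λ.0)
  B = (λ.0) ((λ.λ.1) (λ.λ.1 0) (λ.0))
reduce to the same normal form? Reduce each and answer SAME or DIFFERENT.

Answer: DIFFERENT — A ⇓ λ.λ.λ.0, B ⇓ λ.λ.1 0

Working:
Term A:
  start: (λ.λ.1 (1 0) 1) (λ.λ.0)
  step 1: λ.(λ.λ.0) ((λ.λ.0) 0) (λ.λ.0)
  step 2: λ.(λ.0) (λ.λ.0)
  step 3: λ.λ.λ.0

Term B:
  start: (λ.0) ((λ.λ.1) (λ.λ.1 0) (λ.0))
  step 1: (λ.λ.1) (λ.λ.1 0) (λ.0)
  step 2: (λ.λ.λ.1 0) (λ.0)
  step 3: λ.λ.1 0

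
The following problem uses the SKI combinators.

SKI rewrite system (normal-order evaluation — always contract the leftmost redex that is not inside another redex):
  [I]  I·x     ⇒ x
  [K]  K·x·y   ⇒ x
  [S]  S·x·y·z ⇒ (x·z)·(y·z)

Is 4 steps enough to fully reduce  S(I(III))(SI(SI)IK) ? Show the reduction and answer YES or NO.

  start: S(I(III))(SI(SI)IK)
  step 1: S(III)(SI(SI)IK)
  step 2: S(II)(SI(SI)IK)
  step 3: SI(SI(SI)IK)
  step 4: SI(II(SII)K)

Answer: NO — after 4 steps the term is SI(II(SII)K), not yet normal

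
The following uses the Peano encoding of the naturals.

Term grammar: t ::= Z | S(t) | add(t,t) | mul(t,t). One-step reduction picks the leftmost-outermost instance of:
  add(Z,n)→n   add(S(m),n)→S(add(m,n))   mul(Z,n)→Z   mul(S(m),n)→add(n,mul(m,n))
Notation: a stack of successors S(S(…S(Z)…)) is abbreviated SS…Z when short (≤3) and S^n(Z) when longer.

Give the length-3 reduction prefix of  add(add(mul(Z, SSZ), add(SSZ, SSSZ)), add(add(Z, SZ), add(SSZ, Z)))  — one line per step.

Answer: after 3 steps: add(S(add(SZ, SSSZ)), add(add(Z, SZ), add(SSZ, Z)))

Working:
  start: add(add(mul(Z, SSZ), add(SSZ, SSSZ)), add(add(Z, SZ), add(SSZ, Z)))
  step 1: add(add(Z, add(SSZ, SSSZ)), add(add(Z, SZ), add(SSZ, Z)))
  step 2: add(add(SSZ, SSSZ), add(add(Z, SZ), add(SSZ, Z)))
  step 3: add(S(add(SZ, SSSZ)), add(add(Z, SZ), add(SSZ, Z)))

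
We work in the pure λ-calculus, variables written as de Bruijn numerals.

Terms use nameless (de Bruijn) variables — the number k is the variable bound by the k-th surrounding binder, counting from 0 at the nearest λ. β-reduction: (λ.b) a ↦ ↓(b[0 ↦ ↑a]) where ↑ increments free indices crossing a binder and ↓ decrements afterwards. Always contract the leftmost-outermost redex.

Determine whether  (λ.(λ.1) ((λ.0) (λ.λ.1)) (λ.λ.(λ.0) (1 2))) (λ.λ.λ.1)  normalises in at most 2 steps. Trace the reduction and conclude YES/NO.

  start: (λ.(λ.1) ((λ.0) (λ.λ.1)) (λ.λ.(λ.0) (1 2))) (λ.λ.λ.1)
  →1  (λ.λ.λ.λ.1) ((λ.0) (λ.λ.1)) (λ.λ.(λ.0) (1 (λ.λ.λ.1)))
  →2  (λ.λ.λ.1) (λ.λ.(λ.0) (1 (λ.λ.λ.1)))

Answer: NO — after 2 steps the term is (λ.λ.λ.1) (λ.λ.(λ.0) (1 (λ.λ.λ.1))), not yet normal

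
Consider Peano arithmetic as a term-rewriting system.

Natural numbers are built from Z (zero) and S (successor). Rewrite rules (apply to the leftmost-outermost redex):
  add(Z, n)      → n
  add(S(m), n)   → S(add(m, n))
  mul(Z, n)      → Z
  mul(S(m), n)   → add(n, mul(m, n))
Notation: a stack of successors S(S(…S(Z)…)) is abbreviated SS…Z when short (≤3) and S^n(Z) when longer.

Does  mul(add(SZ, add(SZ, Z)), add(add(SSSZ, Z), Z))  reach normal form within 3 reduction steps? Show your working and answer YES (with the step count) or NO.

Answer: NO — after 3 steps the term is add(add(S(add(SSZ, Z)), Z), mul(add(Z, add(SZ, Z)), add(add(SSSZ, Z), Z))), not yet normal

Working:
  start: mul(add(SZ, add(SZ, Z)), add(add(SSSZ, Z), Z))
  [1] mul(S(add(Z, add(SZ, Z))), add(add(SSSZ, Z), Z))
  [2] add(add(add(SSSZ, Z), Z), mul(add(Z, add(SZ, Z)), add(add(SSSZ, Z), Z)))
  [3] add(add(S(add(SSZ, Z)), Z), mul(add(Z, add(SZ, Z)), add(add(SSSZ, Z), Z)))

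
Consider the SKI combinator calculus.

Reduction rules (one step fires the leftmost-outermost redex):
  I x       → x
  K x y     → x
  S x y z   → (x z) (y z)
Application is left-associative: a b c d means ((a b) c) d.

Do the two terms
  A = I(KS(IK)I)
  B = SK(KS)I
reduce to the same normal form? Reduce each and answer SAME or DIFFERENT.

Answer: DIFFERENT — A ⇓ SI, B ⇓ I

Derivation:
Term A:
  start: I(KS(IK)I)
  →1  KS(IK)I
  →2  SI

Term B:
  start: SK(KS)I
  →1  KI(KSI)
  →2  I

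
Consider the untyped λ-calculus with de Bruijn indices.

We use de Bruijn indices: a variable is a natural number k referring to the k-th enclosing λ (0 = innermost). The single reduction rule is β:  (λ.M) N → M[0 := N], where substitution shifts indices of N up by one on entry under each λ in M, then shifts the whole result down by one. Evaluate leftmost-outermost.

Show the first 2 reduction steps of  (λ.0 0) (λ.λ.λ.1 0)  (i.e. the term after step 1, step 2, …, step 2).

Answer: after 2 steps: λ.λ.1 0

Derivation:
  start: (λ.0 0) (λ.λ.λ.1 0)
  [1] (λ.λ.λ.1 0) (λ.λ.λ.1 0)
  [2] λ.λ.1 0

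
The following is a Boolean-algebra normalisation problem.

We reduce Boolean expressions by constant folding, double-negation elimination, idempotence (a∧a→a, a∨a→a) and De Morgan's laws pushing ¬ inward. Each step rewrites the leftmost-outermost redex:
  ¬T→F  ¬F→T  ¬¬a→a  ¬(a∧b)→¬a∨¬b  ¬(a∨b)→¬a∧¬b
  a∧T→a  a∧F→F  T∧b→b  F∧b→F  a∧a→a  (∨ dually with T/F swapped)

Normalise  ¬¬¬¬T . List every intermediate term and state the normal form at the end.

  start: ¬¬¬¬T
  step 1: ¬¬T
  step 2: T

Answer: normal form = T  (in 2 steps)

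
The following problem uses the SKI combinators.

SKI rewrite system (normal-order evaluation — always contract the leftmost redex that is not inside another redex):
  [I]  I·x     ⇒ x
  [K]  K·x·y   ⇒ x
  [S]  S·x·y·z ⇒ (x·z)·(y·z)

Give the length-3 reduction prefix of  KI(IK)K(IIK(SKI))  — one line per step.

Answer: after 3 steps: K(IK(SKI))

Reduction:
  start: KI(IK)K(IIK(SKI))
  →1  IK(IIK(SKI))
  →2  K(IIK(SKI))
  →3  K(IK(SKI))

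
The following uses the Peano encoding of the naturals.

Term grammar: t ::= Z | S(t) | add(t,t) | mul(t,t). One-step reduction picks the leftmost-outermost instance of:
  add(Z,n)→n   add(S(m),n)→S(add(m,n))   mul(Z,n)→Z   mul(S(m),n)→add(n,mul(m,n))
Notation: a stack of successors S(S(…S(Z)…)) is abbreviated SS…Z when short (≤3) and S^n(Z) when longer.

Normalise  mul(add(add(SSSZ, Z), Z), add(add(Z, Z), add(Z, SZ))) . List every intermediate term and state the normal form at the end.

Answer: normal form = SSSZ  (in 27 steps)

Working:
  start: mul(add(add(SSSZ, Z), Z), add(add(Z, Z), add(Z, SZ)))
  step 1: mul(add(S(add(SSZ, Z)), Z), add(add(Z, Z), add(Z, SZ)))
  step 2: mul(S(add(add(SSZ, Z), Z)), add(add(Z, Z), add(Z, SZ)))
  step 3: add(add(add(Z, Z), add(Z, SZ)), mul(add(add(SSZ, Z), Z), add(add(Z, Z), add(Z, SZ))))
  step 4: add(add(Z, add(Z, SZ)), mul(add(add(SSZ, Z), Z), add(add(Z, Z), add(Z, SZ))))
  step 5: add(add(Z, SZ), mul(add(add(SSZ, Z), Z), add(add(Z, Z), add(Z, SZ))))
  step 6: add(SZ, mul(add(add(SSZ, Z), Z), add(add(Z, Z), add(Z, SZ))))
  step 7: S(add(Z, mul(add(add(SSZ, Z), Z), add(add(Z, Z), add(Z, SZ)))))
  step 8: S(mul(add(add(SSZ, Z), Z), add(add(Z, Z), add(Z, SZ))))
  step 9: S(mul(add(S(add(SZ, Z)), Z), add(add(Z, Z), add(Z, SZ))))
  step 10: S(mul(S(add(add(SZ, Z), Z)), add(add(Z, Z), add(Z, SZ))))
  step 11: S(add(add(add(Z, Z), add(Z, SZ)), mul(add(add(SZ, Z), Z), add(add(Z, Z), add(Z, SZ)))))
  step 12: S(add(add(Z, add(Z, SZ)), mul(add(add(SZ, Z), Z), add(add(Z, Z), add(Z, SZ)))))
  step 13: S(add(add(Z, SZ), mul(add(add(SZ, Z), Z), add(add(Z, Z), add(Z, SZ)))))
  step 14: S(add(SZ, mul(add(add(SZ, Z), Z), add(add(Z, Z), add(Z, SZ)))))
  step 15: S(S(add(Z, mul(add(add(SZ, Z), Z), add(add(Z, Z), add(Z, SZ))))))
  step 16: S(S(mul(add(add(SZ, Z), Z), add(add(Z, Z), add(Z, SZ)))))
  step 17: S(S(mul(add(S(add(Z, Z)), Z), add(add(Z, Z), add(Z, SZ)))))
  step 18: S(S(mul(S(add(add(Z, Z), Z)), add(add(Z, Z), add(Z, SZ)))))
  step 19: S(S(add(add(add(Z, Z), add(Z, SZ)), mul(add(add(Z, Z), Z), add(add(Z, Z), add(Z, SZ))))))
  step 20: S(S(add(add(Z, add(Z, SZ)), mul(add(add(Z, Z), Z), add(add(Z, Z), add(Z, SZ))))))
  step 21: S(S(add(add(Z, SZ), mul(add(add(Z, Z), Z), add(add(Z, Z), add(Z, SZ))))))
  step 22: S(S(add(SZ, mul(add(add(Z, Z), Z), add(add(Z, Z), add(Z, SZ))))))
  step 23: S(S(S(add(Z, mul(add(add(Z, Z), Z), add(add(Z, Z), add(Z, SZ)))))))
  step 24: S(S(S(mul(add(add(Z, Z), Z), add(add(Z, Z), add(Z, SZ))))))
  step 25: S(S(S(mul(add(Z, Z), add(add(Z, Z), add(Z, SZ))))))
  step 26: S(S(S(mul(Z, add(add(Z, Z), add(Z, SZ))))))
  step 27: SSSZ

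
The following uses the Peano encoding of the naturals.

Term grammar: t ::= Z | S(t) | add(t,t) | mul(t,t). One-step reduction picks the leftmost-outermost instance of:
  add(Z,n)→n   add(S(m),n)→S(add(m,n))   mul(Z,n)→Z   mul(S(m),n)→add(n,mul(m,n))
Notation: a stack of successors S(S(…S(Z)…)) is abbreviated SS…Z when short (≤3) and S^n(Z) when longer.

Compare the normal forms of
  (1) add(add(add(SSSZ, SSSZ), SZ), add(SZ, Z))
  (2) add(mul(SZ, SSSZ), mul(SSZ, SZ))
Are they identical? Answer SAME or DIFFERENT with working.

Answer: DIFFERENT — A ⇓ S^8(Z), B ⇓ S^5(Z)

Derivation:
Term A:
  start: add(add(add(SSSZ, SSSZ), SZ), add(SZ, Z))
  [1] add(add(S(add(SSZ, SSSZ)), SZ), add(SZ, Z))
  [2] add(S(add(add(SSZ, SSSZ), SZ)), add(SZ, Z))
  [3] S(add(add(add(SSZ, SSSZ), SZ), add(SZ, Z)))
  [4] S(add(add(S(add(SZ, SSSZ)), SZ), add(SZ, Z)))
  [5] S(add(S(add(add(SZ, SSSZ), SZ)), add(SZ, Z)))
  [6] S(S(add(add(add(SZ, SSSZ), SZ), add(SZ, Z))))
  [7] S(S(add(add(S(add(Z, SSSZ)), SZ), add(SZ, Z))))
  [8] S(S(add(S(add(add(Z, SSSZ), SZ)), add(SZ, Z))))
  [9] S(S(S(add(add(add(Z, SSSZ), SZ), add(SZ, Z)))))
  [10] S(S(S(add(add(SSSZ, SZ), add(SZ, Z)))))
  [11] S(S(S(add(S(add(SSZ, SZ)), add(SZ, Z)))))
  [12] S(S(S(S(add(add(SSZ, SZ), add(SZ, Z))))))
  [13] S(S(S(S(add(S(add(SZ, SZ)), add(SZ, Z))))))
  [14] S(S(S(S(S(add(add(SZ, SZ), add(SZ, Z)))))))
  [15] S(S(S(S(S(add(S(add(Z, SZ)), add(SZ, Z)))))))
  [16] S(S(S(S(S(S(add(add(Z, SZ), add(SZ, Z))))))))
  [17] S(S(S(S(S(S(add(SZ, add(SZ, Z))))))))
  [18] S(S(S(S(S(S(S(add(Z, add(SZ, Z)))))))))
  [19] S(S(S(S(S(S(S(add(SZ, Z))))))))
  [20] S(S(S(S(S(S(S(S(add(Z, Z)))))))))
  [21] S^8(Z)

Term B:
  start: add(mul(SZ, SSSZ), mul(SSZ, SZ))
  [1] add(add(SSSZ, mul(Z, SSSZ)), mul(SSZ, SZ))
  [2] add(S(add(SSZ, mul(Z, SSSZ))), mul(SSZ, SZ))
  [3] S(add(add(SSZ, mul(Z, SSSZ)), mul(SSZ, SZ)))
  [4] S(add(S(add(SZ, mul(Z, SSSZ))), mul(SSZ, SZ)))
  [5] S(S(add(add(SZ, mul(Z, SSSZ)), mul(SSZ, SZ))))
  [6] S(S(add(S(add(Z, mul(Z, SSSZ))), mul(SSZ, SZ))))
  [7] S(S(S(add(add(Z, mul(Z, SSSZ)), mul(SSZ, SZ)))))
  [8] S(S(S(add(mul(Z, SSSZ), mul(SSZ, SZ)))))
  [9] S(S(S(add(Z, mul(SSZ, SZ)))))
  [10] S(S(S(mul(SSZ, SZ))))
  [11] S(S(S(add(SZ, mul(SZ, SZ)))))
  [12] S(S(S(S(add(Z, mul(SZ, SZ))))))
  [13] S(S(S(S(mul(SZ, SZ)))))
  [14] S(S(S(S(add(SZ, mul(Z, SZ))))))
  [15] S(S(S(S(S(add(Z, mul(Z, SZ)))))))
  [16] S(S(S(S(S(mul(Z, SZ))))))
  [17] S^5(Z)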